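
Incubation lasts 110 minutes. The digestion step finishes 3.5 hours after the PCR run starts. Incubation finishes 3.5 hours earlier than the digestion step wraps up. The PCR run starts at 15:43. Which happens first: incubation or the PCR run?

incubation

The digestion step ends at 15:43 + 210 min = 19:13.
Incubation ends at 19:13 − 210 min = 15:43.
Incubation starts at 15:43 − 110 min = 13:53.
Incubation starts at 13:53 and the PCR run starts at 15:43, so incubation is first.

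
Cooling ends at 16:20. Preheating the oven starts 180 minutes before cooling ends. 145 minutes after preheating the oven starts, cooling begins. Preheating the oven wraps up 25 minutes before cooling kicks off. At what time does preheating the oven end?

15:20

Preheating the oven starts at 16:20 − 180 min = 13:20.
Cooling starts at 13:20 + 145 min = 15:45.
Preheating the oven ends at 15:45 − 25 min = 15:20.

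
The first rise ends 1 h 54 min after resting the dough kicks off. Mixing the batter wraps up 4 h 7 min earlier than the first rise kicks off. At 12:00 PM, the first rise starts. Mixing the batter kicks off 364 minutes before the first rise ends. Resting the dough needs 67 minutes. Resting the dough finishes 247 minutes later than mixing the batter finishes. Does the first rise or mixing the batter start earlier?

Mixing the batter ends at 12:00 PM − 247 min = 7:53 AM.
Resting the dough ends at 7:53 AM + 247 min = 12:00 PM.
Resting the dough starts at 12:00 PM − 67 min = 10:53 AM.
The first rise ends at 10:53 AM + 114 min = 12:47 PM.
Mixing the batter starts at 12:47 PM − 364 min = 6:43 AM.
The first rise starts at 12:00 PM and mixing the batter starts at 6:43 AM, so mixing the batter is first.

mixing the batter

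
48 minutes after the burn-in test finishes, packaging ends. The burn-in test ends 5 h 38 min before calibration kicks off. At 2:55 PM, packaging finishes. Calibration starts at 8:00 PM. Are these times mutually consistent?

No

The burn-in test ends at 8:00 PM − 338 min = 2:22 PM.
Packaging ends at 2:22 PM + 48 min = 3:10 PM.
But packaging is also said to end at 2:55 PM — a 15-minute conflict.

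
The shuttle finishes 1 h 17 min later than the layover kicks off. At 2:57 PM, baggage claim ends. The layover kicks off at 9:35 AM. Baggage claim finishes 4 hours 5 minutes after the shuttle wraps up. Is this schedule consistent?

Yes

The shuttle ends at 9:35 AM + 77 min = 10:52 AM.
Baggage claim ends at 10:52 AM + 245 min = 2:57 PM.
That matches the stated 2:57 PM, so the schedule is consistent.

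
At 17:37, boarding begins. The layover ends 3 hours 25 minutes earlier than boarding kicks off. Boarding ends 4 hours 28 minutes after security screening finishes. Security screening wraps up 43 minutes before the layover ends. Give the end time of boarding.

The layover ends at 17:37 − 205 min = 14:12.
Security screening ends at 14:12 − 43 min = 13:29.
Boarding ends at 13:29 + 268 min = 17:57.

17:57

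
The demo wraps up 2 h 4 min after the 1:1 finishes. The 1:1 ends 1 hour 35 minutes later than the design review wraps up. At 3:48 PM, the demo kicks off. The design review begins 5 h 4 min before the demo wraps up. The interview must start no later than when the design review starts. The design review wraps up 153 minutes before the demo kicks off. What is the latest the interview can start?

The design review ends at 3:48 PM − 153 min = 1:15 PM.
The 1:1 ends at 1:15 PM + 95 min = 2:50 PM.
The demo ends at 2:50 PM + 124 min = 4:54 PM.
The design review starts at 4:54 PM − 304 min = 11:50 AM.
The interview is bounded by the design review, so the latest it can start is 11:50 AM.

11:50 AM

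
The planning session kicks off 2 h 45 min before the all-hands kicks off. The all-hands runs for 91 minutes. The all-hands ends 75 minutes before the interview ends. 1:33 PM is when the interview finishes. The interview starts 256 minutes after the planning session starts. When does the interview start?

The all-hands ends at 1:33 PM − 75 min = 12:18 PM.
The all-hands starts at 12:18 PM − 91 min = 10:47 AM.
The planning session starts at 10:47 AM − 165 min = 8:02 AM.
The interview starts at 8:02 AM + 256 min = 12:18 PM.

12:18 PM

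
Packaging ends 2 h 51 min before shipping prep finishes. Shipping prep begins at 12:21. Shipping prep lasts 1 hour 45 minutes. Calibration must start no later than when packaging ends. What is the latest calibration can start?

Shipping prep ends at 12:21 + 105 min = 14:06.
Packaging ends at 14:06 − 171 min = 11:15.
Calibration is bounded by packaging, so the latest it can start is 11:15.

11:15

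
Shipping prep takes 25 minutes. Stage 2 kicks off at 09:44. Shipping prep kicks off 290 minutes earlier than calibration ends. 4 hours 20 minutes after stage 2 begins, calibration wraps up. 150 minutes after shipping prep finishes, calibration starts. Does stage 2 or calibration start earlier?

stage 2

Calibration ends at 09:44 + 260 min = 14:04.
Shipping prep starts at 14:04 − 290 min = 09:14.
Shipping prep ends at 09:14 + 25 min = 09:39.
Calibration starts at 09:39 + 150 min = 12:09.
Stage 2 starts at 09:44 and calibration starts at 12:09, so stage 2 is first.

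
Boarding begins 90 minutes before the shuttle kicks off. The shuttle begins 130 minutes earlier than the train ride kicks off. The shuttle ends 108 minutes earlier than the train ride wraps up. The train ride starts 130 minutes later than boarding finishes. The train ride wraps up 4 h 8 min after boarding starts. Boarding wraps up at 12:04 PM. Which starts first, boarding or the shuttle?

boarding

The train ride starts at 12:04 PM + 130 min = 2:14 PM.
The shuttle starts at 2:14 PM − 130 min = 12:04 PM.
Boarding starts at 12:04 PM − 90 min = 10:34 AM.
Boarding starts at 10:34 AM and the shuttle starts at 12:04 PM, so boarding is first.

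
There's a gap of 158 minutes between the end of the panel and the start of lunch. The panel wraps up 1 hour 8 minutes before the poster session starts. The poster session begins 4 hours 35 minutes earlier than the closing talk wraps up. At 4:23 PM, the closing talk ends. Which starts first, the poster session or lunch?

the poster session

The poster session starts at 4:23 PM − 275 min = 11:48 AM.
The panel ends at 11:48 AM − 68 min = 10:40 AM.
Lunch starts at 10:40 AM + 158 min = 1:18 PM.
The poster session starts at 11:48 AM and lunch starts at 1:18 PM, so the poster session is first.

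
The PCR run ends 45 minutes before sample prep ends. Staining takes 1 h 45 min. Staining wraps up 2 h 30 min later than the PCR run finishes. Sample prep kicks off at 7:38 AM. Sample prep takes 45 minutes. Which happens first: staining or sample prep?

Sample prep ends at 7:38 AM + 45 min = 8:23 AM.
The PCR run ends at 8:23 AM − 45 min = 7:38 AM.
Staining ends at 7:38 AM + 150 min = 10:08 AM.
Staining starts at 10:08 AM − 105 min = 8:23 AM.
Staining starts at 8:23 AM and sample prep starts at 7:38 AM, so sample prep is first.

sample prep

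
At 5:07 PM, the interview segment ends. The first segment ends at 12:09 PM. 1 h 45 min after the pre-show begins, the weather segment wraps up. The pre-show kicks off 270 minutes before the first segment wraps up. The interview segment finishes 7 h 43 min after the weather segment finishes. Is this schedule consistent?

Yes

The pre-show starts at 12:09 PM − 270 min = 7:39 AM.
The weather segment ends at 7:39 AM + 105 min = 9:24 AM.
The interview segment ends at 9:24 AM + 463 min = 5:07 PM.
That matches the stated 5:07 PM, so the schedule is consistent.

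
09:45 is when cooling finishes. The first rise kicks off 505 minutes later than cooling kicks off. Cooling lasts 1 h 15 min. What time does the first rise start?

Cooling starts at 09:45 − 75 min = 08:30.
The first rise starts at 08:30 + 505 min = 16:55.

16:55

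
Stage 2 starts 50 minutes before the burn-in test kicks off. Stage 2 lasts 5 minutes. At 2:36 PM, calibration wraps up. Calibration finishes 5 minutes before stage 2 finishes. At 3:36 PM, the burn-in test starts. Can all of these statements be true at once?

No

Stage 2 starts at 3:36 PM − 50 min = 2:46 PM.
Stage 2 ends at 2:46 PM + 5 min = 2:51 PM.
Calibration ends at 2:51 PM − 5 min = 2:46 PM.
But calibration is also said to end at 2:36 PM — a 10-minute conflict.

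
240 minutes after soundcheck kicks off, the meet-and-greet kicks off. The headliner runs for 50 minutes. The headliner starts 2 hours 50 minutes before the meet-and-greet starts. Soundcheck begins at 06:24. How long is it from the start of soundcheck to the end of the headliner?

120 minutes

The meet-and-greet starts at 06:24 + 240 min = 10:24.
The headliner starts at 10:24 − 170 min = 07:34.
The headliner ends at 07:34 + 50 min = 08:24.
From 06:24 to 08:24 is 120 minutes.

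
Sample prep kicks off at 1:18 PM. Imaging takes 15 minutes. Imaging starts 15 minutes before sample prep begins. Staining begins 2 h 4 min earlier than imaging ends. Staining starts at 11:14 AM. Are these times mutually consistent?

Yes

Imaging starts at 1:18 PM − 15 min = 1:03 PM.
Imaging ends at 1:03 PM + 15 min = 1:18 PM.
Staining starts at 1:18 PM − 124 min = 11:14 AM.
That matches the stated 11:14 AM, so the schedule is consistent.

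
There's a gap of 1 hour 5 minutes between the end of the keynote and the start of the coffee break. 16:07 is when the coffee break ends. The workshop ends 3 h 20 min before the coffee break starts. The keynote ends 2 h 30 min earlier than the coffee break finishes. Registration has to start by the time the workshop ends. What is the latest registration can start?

The keynote ends at 16:07 − 150 min = 13:37.
The coffee break starts at 13:37 + 65 min = 14:42.
The workshop ends at 14:42 − 200 min = 11:22.
Registration is bounded by the workshop, so the latest it can start is 11:22.

11:22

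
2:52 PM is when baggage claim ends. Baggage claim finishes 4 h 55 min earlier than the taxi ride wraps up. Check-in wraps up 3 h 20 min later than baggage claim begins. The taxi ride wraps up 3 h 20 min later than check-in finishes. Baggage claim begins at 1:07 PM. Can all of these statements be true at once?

Yes

Check-in ends at 1:07 PM + 200 min = 4:27 PM.
The taxi ride ends at 4:27 PM + 200 min = 7:47 PM.
Baggage claim ends at 7:47 PM − 295 min = 2:52 PM.
That matches the stated 2:52 PM, so the schedule is consistent.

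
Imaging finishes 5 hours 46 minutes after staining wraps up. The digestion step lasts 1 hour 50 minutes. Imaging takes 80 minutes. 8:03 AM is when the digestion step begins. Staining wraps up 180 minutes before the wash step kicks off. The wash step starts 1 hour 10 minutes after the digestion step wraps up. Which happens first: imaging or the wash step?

the wash step

The digestion step ends at 8:03 AM + 110 min = 9:53 AM.
The wash step starts at 9:53 AM + 70 min = 11:03 AM.
Staining ends at 11:03 AM − 180 min = 8:03 AM.
Imaging ends at 8:03 AM + 346 min = 1:49 PM.
Imaging starts at 1:49 PM − 80 min = 12:29 PM.
Imaging starts at 12:29 PM and the wash step starts at 11:03 AM, so the wash step is first.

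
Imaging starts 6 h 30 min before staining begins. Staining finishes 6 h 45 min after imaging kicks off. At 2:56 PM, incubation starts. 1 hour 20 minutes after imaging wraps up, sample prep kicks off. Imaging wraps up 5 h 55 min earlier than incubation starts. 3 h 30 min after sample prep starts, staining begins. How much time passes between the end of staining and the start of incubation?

50 minutes

Imaging ends at 2:56 PM − 355 min = 9:01 AM.
Sample prep starts at 9:01 AM + 80 min = 10:21 AM.
Staining starts at 10:21 AM + 210 min = 1:51 PM.
Imaging starts at 1:51 PM − 390 min = 7:21 AM.
Staining ends at 7:21 AM + 405 min = 2:06 PM.
From 2:06 PM to 2:56 PM is 50 minutes.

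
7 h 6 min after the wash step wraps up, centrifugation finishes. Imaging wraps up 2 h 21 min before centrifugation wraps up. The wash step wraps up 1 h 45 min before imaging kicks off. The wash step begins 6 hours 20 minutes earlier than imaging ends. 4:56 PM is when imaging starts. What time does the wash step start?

The wash step ends at 4:56 PM − 105 min = 3:11 PM.
Centrifugation ends at 3:11 PM + 426 min = 10:17 PM.
Imaging ends at 10:17 PM − 141 min = 7:56 PM.
The wash step starts at 7:56 PM − 380 min = 1:36 PM.

1:36 PM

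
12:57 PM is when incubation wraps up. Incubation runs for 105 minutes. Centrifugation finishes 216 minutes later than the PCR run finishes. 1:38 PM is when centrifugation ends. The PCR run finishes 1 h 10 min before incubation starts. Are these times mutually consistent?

Incubation starts at 12:57 PM − 105 min = 11:12 AM.
The PCR run ends at 11:12 AM − 70 min = 10:02 AM.
Centrifugation ends at 10:02 AM + 216 min = 1:38 PM.
That matches the stated 1:38 PM, so the schedule is consistent.

Yes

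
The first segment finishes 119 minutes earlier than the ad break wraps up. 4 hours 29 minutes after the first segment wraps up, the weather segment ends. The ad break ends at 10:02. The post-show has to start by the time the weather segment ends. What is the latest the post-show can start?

The first segment ends at 10:02 − 119 min = 08:03.
The weather segment ends at 08:03 + 269 min = 12:32.
The post-show is bounded by the weather segment, so the latest it can start is 12:32.

12:32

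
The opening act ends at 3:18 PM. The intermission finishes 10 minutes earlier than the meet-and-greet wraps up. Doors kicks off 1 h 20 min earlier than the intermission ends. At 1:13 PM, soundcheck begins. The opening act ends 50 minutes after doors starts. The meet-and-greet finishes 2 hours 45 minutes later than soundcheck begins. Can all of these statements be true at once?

The meet-and-greet ends at 1:13 PM + 165 min = 3:58 PM.
The intermission ends at 3:58 PM − 10 min = 3:48 PM.
Doors starts at 3:48 PM − 80 min = 2:28 PM.
The opening act ends at 2:28 PM + 50 min = 3:18 PM.
That matches the stated 3:18 PM, so the schedule is consistent.

Yes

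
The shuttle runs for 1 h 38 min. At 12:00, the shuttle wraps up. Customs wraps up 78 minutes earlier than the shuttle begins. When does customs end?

The shuttle starts at 12:00 − 98 min = 10:22.
Customs ends at 10:22 − 78 min = 09:04.

09:04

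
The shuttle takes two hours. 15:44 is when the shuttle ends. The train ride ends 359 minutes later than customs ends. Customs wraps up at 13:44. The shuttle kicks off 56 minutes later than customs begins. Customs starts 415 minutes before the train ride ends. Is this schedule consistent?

The train ride ends at 13:44 + 359 min = 19:43.
Customs starts at 19:43 − 415 min = 12:48.
The shuttle starts at 12:48 + 56 min = 13:44.
The shuttle ends at 13:44 + 120 min = 15:44.
That matches the stated 15:44, so the schedule is consistent.

Yes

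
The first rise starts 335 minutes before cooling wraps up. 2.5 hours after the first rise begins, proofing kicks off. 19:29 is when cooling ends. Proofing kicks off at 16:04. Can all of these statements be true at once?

No

The first rise starts at 19:29 − 335 min = 13:54.
Proofing starts at 13:54 + 150 min = 16:24.
But proofing is also said to start at 16:04 — a 20-minute conflict.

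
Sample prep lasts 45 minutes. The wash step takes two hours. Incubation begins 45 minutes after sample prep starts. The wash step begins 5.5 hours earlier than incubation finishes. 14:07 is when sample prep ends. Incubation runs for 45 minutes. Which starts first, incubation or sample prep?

sample prep

Sample prep starts at 14:07 − 45 min = 13:22.
Incubation starts at 13:22 + 45 min = 14:07.
Incubation starts at 14:07 and sample prep starts at 13:22, so sample prep is first.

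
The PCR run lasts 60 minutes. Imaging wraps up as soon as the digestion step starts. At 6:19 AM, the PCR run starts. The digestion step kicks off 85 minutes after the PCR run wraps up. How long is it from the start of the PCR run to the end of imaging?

2 h 25 min

The PCR run ends at 6:19 AM + 60 min = 7:19 AM.
The digestion step starts at 7:19 AM + 85 min = 8:44 AM.
So imaging ends at 8:44 AM.
From 6:19 AM to 8:44 AM is 2 h 25 min.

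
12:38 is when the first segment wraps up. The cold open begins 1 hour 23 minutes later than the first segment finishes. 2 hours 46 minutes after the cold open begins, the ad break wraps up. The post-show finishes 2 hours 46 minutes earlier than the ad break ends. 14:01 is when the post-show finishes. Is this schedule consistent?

Yes

The cold open starts at 12:38 + 83 min = 14:01.
The ad break ends at 14:01 + 166 min = 16:47.
The post-show ends at 16:47 − 166 min = 14:01.
That matches the stated 14:01, so the schedule is consistent.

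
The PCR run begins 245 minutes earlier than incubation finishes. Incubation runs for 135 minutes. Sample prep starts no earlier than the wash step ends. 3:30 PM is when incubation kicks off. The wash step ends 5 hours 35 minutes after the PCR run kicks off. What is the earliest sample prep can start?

7:15 PM

Incubation ends at 3:30 PM + 135 min = 5:45 PM.
The PCR run starts at 5:45 PM − 245 min = 1:40 PM.
The wash step ends at 1:40 PM + 335 min = 7:15 PM.
Sample prep is bounded by the wash step, so the earliest it can start is 7:15 PM.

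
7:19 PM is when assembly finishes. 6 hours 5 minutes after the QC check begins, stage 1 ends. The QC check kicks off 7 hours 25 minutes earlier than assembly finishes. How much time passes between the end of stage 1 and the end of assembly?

1 h 20 min

The QC check starts at 7:19 PM − 445 min = 11:54 AM.
Stage 1 ends at 11:54 AM + 365 min = 5:59 PM.
From 5:59 PM to 7:19 PM is 1 h 20 min.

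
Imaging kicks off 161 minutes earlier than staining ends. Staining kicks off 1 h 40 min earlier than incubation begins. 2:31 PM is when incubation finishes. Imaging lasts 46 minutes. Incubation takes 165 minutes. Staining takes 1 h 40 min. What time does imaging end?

9:51 AM

Incubation starts at 2:31 PM − 165 min = 11:46 AM.
Staining starts at 11:46 AM − 100 min = 10:06 AM.
Staining ends at 10:06 AM + 100 min = 11:46 AM.
Imaging starts at 11:46 AM − 161 min = 9:05 AM.
Imaging ends at 9:05 AM + 46 min = 9:51 AM.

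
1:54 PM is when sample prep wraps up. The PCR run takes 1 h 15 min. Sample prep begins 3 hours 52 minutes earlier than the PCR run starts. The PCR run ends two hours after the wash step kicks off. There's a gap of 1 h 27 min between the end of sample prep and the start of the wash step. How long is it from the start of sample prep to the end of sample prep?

The wash step starts at 1:54 PM + 87 min = 3:21 PM.
The PCR run ends at 3:21 PM + 120 min = 5:21 PM.
The PCR run starts at 5:21 PM − 75 min = 4:06 PM.
Sample prep starts at 4:06 PM − 232 min = 12:14 PM.
From 12:14 PM to 1:54 PM is 1 h 40 min.

1 h 40 min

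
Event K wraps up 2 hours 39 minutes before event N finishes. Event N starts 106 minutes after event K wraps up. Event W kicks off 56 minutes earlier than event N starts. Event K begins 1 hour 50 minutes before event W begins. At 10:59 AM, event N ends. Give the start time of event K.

Event K ends at 10:59 AM − 159 min = 8:20 AM.
Event N starts at 8:20 AM + 106 min = 10:06 AM.
Event W starts at 10:06 AM − 56 min = 9:10 AM.
Event K starts at 9:10 AM − 110 min = 7:20 AM.

7:20 AM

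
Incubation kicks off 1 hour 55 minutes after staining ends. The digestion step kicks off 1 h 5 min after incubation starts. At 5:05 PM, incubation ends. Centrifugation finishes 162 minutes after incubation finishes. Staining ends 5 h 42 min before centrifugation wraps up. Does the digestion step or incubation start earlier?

Centrifugation ends at 5:05 PM + 162 min = 7:47 PM.
Staining ends at 7:47 PM − 342 min = 2:05 PM.
Incubation starts at 2:05 PM + 115 min = 4:00 PM.
The digestion step starts at 4:00 PM + 65 min = 5:05 PM.
The digestion step starts at 5:05 PM and incubation starts at 4:00 PM, so incubation is first.

incubation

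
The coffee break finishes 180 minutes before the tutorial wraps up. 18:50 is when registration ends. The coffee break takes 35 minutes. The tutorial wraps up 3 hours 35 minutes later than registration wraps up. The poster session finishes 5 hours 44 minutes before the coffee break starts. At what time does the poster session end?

13:06

The tutorial ends at 18:50 + 215 min = 22:25.
The coffee break ends at 22:25 − 180 min = 19:25.
The coffee break starts at 19:25 − 35 min = 18:50.
The poster session ends at 18:50 − 344 min = 13:06.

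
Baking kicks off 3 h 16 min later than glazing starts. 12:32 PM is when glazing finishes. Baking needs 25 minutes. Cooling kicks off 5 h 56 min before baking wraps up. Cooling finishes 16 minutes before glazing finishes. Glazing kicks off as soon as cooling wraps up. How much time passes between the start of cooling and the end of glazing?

151 minutes

Cooling ends at 12:32 PM − 16 min = 12:16 PM.
So glazing starts at 12:16 PM.
Baking starts at 12:16 PM + 196 min = 3:32 PM.
Baking ends at 3:32 PM + 25 min = 3:57 PM.
Cooling starts at 3:57 PM − 356 min = 10:01 AM.
From 10:01 AM to 12:32 PM is 151 minutes.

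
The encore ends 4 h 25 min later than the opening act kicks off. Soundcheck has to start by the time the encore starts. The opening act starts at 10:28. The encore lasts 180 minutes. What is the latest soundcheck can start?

11:53

The encore ends at 10:28 + 265 min = 14:53.
The encore starts at 14:53 − 180 min = 11:53.
Soundcheck is bounded by the encore, so the latest it can start is 11:53.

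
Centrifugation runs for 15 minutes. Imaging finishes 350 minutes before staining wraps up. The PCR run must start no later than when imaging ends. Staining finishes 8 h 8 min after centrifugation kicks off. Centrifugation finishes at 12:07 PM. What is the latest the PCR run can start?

2:10 PM

Centrifugation starts at 12:07 PM − 15 min = 11:52 AM.
Staining ends at 11:52 AM + 488 min = 8:00 PM.
Imaging ends at 8:00 PM − 350 min = 2:10 PM.
The PCR run is bounded by imaging, so the latest it can start is 2:10 PM.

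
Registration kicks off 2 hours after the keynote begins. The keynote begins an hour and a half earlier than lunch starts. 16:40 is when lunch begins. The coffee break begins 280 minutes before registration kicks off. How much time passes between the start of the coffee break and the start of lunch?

4 h 10 min

The keynote starts at 16:40 − 90 min = 15:10.
Registration starts at 15:10 + 120 min = 17:10.
The coffee break starts at 17:10 − 280 min = 12:30.
From 12:30 to 16:40 is 4 h 10 min.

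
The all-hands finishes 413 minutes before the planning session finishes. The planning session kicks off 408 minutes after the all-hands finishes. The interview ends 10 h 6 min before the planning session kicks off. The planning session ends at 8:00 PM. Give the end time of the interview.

The all-hands ends at 8:00 PM − 413 min = 1:07 PM.
The planning session starts at 1:07 PM + 408 min = 7:55 PM.
The interview ends at 7:55 PM − 606 min = 9:49 AM.

9:49 AM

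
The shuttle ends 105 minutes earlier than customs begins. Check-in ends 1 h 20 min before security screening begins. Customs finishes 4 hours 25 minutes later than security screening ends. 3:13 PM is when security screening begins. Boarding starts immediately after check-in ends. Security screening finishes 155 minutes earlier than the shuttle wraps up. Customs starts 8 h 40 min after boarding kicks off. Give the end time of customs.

Check-in ends at 3:13 PM − 80 min = 1:53 PM.
So boarding starts at 1:53 PM.
Customs starts at 1:53 PM + 520 min = 10:33 PM.
The shuttle ends at 10:33 PM − 105 min = 8:48 PM.
Security screening ends at 8:48 PM − 155 min = 6:13 PM.
Customs ends at 6:13 PM + 265 min = 10:38 PM.

10:38 PM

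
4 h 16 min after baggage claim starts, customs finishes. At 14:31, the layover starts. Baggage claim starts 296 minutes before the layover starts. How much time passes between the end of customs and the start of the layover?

Baggage claim starts at 14:31 − 296 min = 09:35.
Customs ends at 09:35 + 256 min = 13:51.
From 13:51 to 14:31 is 40 minutes.

40 minutes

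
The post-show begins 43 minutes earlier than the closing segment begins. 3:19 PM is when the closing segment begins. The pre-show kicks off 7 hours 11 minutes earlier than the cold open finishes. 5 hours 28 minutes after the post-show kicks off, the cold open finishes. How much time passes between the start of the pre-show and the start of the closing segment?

The post-show starts at 3:19 PM − 43 min = 2:36 PM.
The cold open ends at 2:36 PM + 328 min = 8:04 PM.
The pre-show starts at 8:04 PM − 431 min = 12:53 PM.
From 12:53 PM to 3:19 PM is 146 minutes.

146 minutes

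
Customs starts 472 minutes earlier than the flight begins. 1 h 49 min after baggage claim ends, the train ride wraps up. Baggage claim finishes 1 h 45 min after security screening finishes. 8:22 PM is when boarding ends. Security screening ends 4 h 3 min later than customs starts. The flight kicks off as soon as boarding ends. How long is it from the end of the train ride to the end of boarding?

15 minutes

The flight starts at 8:22 PM.
Customs starts at 8:22 PM − 472 min = 12:30 PM.
Security screening ends at 12:30 PM + 243 min = 4:33 PM.
Baggage claim ends at 4:33 PM + 105 min = 6:18 PM.
The train ride ends at 6:18 PM + 109 min = 8:07 PM.
From 8:07 PM to 8:22 PM is 15 minutes.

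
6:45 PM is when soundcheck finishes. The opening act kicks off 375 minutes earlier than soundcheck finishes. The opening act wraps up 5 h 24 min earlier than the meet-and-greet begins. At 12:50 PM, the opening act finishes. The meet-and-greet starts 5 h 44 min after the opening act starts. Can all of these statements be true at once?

Yes

The opening act starts at 6:45 PM − 375 min = 12:30 PM.
The meet-and-greet starts at 12:30 PM + 344 min = 6:14 PM.
The opening act ends at 6:14 PM − 324 min = 12:50 PM.
That matches the stated 12:50 PM, so the schedule is consistent.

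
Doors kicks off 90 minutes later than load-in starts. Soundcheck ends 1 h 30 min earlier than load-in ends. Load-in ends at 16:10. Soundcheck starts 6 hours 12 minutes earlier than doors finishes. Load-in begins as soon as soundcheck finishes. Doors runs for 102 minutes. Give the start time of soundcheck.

Soundcheck ends at 16:10 − 90 min = 14:40.
So load-in starts at 14:40.
Doors starts at 14:40 + 90 min = 16:10.
Doors ends at 16:10 + 102 min = 17:52.
Soundcheck starts at 17:52 − 372 min = 11:40.

11:40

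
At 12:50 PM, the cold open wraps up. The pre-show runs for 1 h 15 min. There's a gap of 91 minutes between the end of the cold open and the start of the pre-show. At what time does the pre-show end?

3:36 PM

The pre-show starts at 12:50 PM + 91 min = 2:21 PM.
The pre-show ends at 2:21 PM + 75 min = 3:36 PM.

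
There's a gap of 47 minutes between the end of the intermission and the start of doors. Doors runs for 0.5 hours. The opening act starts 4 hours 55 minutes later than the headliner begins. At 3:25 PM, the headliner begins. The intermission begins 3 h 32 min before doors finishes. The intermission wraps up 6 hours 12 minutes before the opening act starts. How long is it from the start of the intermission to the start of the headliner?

The opening act starts at 3:25 PM + 295 min = 8:20 PM.
The intermission ends at 8:20 PM − 372 min = 2:08 PM.
Doors starts at 2:08 PM + 47 min = 2:55 PM.
Doors ends at 2:55 PM + 30 min = 3:25 PM.
The intermission starts at 3:25 PM − 212 min = 11:53 AM.
From 11:53 AM to 3:25 PM is 212 minutes.

212 minutes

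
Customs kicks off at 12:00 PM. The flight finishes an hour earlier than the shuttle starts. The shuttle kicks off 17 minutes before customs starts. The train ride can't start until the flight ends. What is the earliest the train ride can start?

10:43 AM

The shuttle starts at 12:00 PM − 17 min = 11:43 AM.
The flight ends at 11:43 AM − 60 min = 10:43 AM.
The train ride is bounded by the flight, so the earliest it can start is 10:43 AM.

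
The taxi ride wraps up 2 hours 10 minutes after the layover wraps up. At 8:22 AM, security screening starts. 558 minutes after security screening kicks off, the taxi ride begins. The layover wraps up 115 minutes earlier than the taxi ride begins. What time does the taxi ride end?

The taxi ride starts at 8:22 AM + 558 min = 5:40 PM.
The layover ends at 5:40 PM − 115 min = 3:45 PM.
The taxi ride ends at 3:45 PM + 130 min = 5:55 PM.

5:55 PM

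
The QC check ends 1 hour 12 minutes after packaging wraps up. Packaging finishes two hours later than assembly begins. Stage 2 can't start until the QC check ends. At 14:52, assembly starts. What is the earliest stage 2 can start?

18:04

Packaging ends at 14:52 + 120 min = 16:52.
The QC check ends at 16:52 + 72 min = 18:04.
Stage 2 is bounded by the QC check, so the earliest it can start is 18:04.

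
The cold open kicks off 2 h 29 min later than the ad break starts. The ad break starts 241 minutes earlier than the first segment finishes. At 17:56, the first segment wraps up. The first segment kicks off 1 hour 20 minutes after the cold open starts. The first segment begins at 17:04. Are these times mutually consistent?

The ad break starts at 17:56 − 241 min = 13:55.
The cold open starts at 13:55 + 149 min = 16:24.
The first segment starts at 16:24 + 80 min = 17:44.
But the first segment is also said to start at 17:04 — a 40-minute conflict.

No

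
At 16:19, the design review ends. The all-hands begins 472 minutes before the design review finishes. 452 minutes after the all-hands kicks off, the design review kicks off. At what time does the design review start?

15:59

The all-hands starts at 16:19 − 472 min = 08:27.
The design review starts at 08:27 + 452 min = 15:59.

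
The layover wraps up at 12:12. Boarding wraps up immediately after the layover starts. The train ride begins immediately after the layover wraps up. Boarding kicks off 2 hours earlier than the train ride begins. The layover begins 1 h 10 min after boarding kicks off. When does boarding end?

11:22

The train ride starts at 12:12.
Boarding starts at 12:12 − 120 min = 10:12.
The layover starts at 10:12 + 70 min = 11:22.
So boarding ends at 11:22.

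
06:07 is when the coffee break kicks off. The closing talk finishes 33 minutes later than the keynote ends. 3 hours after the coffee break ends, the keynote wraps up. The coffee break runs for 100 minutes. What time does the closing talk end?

11:20

The coffee break ends at 06:07 + 100 min = 07:47.
The keynote ends at 07:47 + 180 min = 10:47.
The closing talk ends at 10:47 + 33 min = 11:20.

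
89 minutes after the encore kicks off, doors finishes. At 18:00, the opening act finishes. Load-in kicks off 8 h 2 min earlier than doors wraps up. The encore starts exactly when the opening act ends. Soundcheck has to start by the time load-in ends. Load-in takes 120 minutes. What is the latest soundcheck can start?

13:27

The encore starts at 18:00.
Doors ends at 18:00 + 89 min = 19:29.
Load-in starts at 19:29 − 482 min = 11:27.
Load-in ends at 11:27 + 120 min = 13:27.
Soundcheck is bounded by load-in, so the latest it can start is 13:27.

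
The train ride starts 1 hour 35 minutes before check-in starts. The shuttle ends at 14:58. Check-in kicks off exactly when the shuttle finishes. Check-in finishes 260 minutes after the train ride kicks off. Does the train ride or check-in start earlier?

the train ride

Check-in starts at 14:58.
The train ride starts at 14:58 − 95 min = 13:23.
The train ride starts at 13:23 and check-in starts at 14:58, so the train ride is first.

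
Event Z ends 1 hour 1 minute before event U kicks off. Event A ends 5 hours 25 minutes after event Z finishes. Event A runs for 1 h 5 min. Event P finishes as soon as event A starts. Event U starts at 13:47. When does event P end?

17:06

Event Z ends at 13:47 − 61 min = 12:46.
Event A ends at 12:46 + 325 min = 18:11.
Event A starts at 18:11 − 65 min = 17:06.
So event P ends at 17:06.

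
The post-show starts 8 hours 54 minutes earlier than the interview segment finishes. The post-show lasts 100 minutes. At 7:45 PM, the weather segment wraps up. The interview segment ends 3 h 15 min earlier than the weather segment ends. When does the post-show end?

The interview segment ends at 7:45 PM − 195 min = 4:30 PM.
The post-show starts at 4:30 PM − 534 min = 7:36 AM.
The post-show ends at 7:36 AM + 100 min = 9:16 AM.

9:16 AM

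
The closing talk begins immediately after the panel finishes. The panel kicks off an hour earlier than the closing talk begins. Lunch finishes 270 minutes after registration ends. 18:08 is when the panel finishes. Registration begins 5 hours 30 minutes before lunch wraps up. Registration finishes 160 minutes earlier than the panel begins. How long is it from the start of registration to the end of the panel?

The closing talk starts at 18:08.
The panel starts at 18:08 − 60 min = 17:08.
Registration ends at 17:08 − 160 min = 14:28.
Lunch ends at 14:28 + 270 min = 18:58.
Registration starts at 18:58 − 330 min = 13:28.
From 13:28 to 18:08 is 4 h 40 min.

4 h 40 min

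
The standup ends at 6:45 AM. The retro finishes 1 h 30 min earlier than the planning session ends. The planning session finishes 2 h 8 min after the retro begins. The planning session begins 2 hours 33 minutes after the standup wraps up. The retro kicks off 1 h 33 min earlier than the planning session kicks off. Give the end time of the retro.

8:23 AM

The planning session starts at 6:45 AM + 153 min = 9:18 AM.
The retro starts at 9:18 AM − 93 min = 7:45 AM.
The planning session ends at 7:45 AM + 128 min = 9:53 AM.
The retro ends at 9:53 AM − 90 min = 8:23 AM.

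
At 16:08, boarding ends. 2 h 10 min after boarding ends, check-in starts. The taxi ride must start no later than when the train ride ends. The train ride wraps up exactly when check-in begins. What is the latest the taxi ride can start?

18:18

Check-in starts at 16:08 + 130 min = 18:18.
So the train ride ends at 18:18.
The taxi ride is bounded by the train ride, so the latest it can start is 18:18.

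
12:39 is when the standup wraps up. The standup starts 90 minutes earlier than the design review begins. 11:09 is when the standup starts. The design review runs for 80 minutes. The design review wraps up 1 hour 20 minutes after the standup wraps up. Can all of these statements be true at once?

The design review ends at 12:39 + 80 min = 13:59.
The design review starts at 13:59 − 80 min = 12:39.
The standup starts at 12:39 − 90 min = 11:09.
That matches the stated 11:09, so the schedule is consistent.

Yes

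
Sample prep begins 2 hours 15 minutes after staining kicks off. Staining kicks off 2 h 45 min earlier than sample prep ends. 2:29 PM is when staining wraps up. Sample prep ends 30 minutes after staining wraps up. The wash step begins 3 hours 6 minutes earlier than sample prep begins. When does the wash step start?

11:23 AM

Sample prep ends at 2:29 PM + 30 min = 2:59 PM.
Staining starts at 2:59 PM − 165 min = 12:14 PM.
Sample prep starts at 12:14 PM + 135 min = 2:29 PM.
The wash step starts at 2:29 PM − 186 min = 11:23 AM.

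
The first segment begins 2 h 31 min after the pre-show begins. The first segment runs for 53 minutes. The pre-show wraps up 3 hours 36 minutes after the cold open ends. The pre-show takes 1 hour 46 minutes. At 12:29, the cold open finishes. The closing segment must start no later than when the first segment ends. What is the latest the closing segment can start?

17:43

The pre-show ends at 12:29 + 216 min = 16:05.
The pre-show starts at 16:05 − 106 min = 14:19.
The first segment starts at 14:19 + 151 min = 16:50.
The first segment ends at 16:50 + 53 min = 17:43.
The closing segment is bounded by the first segment, so the latest it can start is 17:43.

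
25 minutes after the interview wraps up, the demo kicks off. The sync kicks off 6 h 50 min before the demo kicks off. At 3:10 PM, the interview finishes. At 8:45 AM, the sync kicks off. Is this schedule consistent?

The demo starts at 3:10 PM + 25 min = 3:35 PM.
The sync starts at 3:35 PM − 410 min = 8:45 AM.
That matches the stated 8:45 AM, so the schedule is consistent.

Yes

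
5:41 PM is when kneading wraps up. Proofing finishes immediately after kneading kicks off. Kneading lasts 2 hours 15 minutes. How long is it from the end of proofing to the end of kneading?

Kneading starts at 5:41 PM − 135 min = 3:26 PM.
So proofing ends at 3:26 PM.
From 3:26 PM to 5:41 PM is 135 minutes.

135 minutes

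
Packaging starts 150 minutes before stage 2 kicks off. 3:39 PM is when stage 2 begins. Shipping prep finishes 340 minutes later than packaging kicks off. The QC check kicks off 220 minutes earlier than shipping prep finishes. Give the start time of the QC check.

3:09 PM

Packaging starts at 3:39 PM − 150 min = 1:09 PM.
Shipping prep ends at 1:09 PM + 340 min = 6:49 PM.
The QC check starts at 6:49 PM − 220 min = 3:09 PM.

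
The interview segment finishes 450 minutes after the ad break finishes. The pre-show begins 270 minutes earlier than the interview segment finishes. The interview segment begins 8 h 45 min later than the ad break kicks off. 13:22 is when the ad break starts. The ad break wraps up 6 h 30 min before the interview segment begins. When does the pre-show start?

The interview segment starts at 13:22 + 525 min = 22:07.
The ad break ends at 22:07 − 390 min = 15:37.
The interview segment ends at 15:37 + 450 min = 23:07.
The pre-show starts at 23:07 − 270 min = 18:37.

18:37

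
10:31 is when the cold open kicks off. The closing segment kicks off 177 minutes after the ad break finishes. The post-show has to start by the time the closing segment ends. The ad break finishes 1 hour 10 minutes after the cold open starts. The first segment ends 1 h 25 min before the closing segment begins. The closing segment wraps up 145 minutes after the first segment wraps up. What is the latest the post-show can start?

15:38

The ad break ends at 10:31 + 70 min = 11:41.
The closing segment starts at 11:41 + 177 min = 14:38.
The first segment ends at 14:38 − 85 min = 13:13.
The closing segment ends at 13:13 + 145 min = 15:38.
The post-show is bounded by the closing segment, so the latest it can start is 15:38.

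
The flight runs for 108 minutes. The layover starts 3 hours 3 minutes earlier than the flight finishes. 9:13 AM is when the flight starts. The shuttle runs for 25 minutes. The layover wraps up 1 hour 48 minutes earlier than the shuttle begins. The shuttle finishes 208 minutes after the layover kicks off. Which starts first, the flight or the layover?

the layover

The flight ends at 9:13 AM + 108 min = 11:01 AM.
The layover starts at 11:01 AM − 183 min = 7:58 AM.
The flight starts at 9:13 AM and the layover starts at 7:58 AM, so the layover is first.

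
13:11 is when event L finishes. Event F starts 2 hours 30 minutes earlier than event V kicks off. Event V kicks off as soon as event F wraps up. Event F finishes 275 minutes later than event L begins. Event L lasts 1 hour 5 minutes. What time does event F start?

Event L starts at 13:11 − 65 min = 12:06.
Event F ends at 12:06 + 275 min = 16:41.
So event V starts at 16:41.
Event F starts at 16:41 − 150 min = 14:11.

14:11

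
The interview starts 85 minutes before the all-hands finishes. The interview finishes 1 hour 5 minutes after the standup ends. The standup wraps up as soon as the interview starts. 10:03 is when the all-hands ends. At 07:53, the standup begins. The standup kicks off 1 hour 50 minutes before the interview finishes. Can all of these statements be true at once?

Yes

The interview starts at 10:03 − 85 min = 08:38.
So the standup ends at 08:38.
The interview ends at 08:38 + 65 min = 09:43.
The standup starts at 09:43 − 110 min = 07:53.
That matches the stated 07:53, so the schedule is consistent.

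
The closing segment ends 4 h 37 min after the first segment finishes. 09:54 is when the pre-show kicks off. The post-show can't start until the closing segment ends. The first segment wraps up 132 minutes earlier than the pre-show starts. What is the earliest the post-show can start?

12:19

The first segment ends at 09:54 − 132 min = 07:42.
The closing segment ends at 07:42 + 277 min = 12:19.
The post-show is bounded by the closing segment, so the earliest it can start is 12:19.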